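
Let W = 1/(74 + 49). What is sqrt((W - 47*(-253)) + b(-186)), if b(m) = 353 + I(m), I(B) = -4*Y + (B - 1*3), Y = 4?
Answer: 11*sqrt(1505274)/123 ≈ 109.72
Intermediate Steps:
W = 1/123 ≈ 0.0081301
I(B) = -19 + B (I(B) = -4*4 + (B - 1*3) = -16 + (B - 3) = -16 + (-3 + B) = -19 + B)
b(m) = 334 + m (b(m) = 353 + (-19 + m) = 334 + m)
sqrt((W - 47*(-253)) + b(-186)) = sqrt((1/123 - 47*(-253)) + (334 - 186)) = sqrt((1/123 + 11891) + 148) = sqrt(1462594/123 + 148) = sqrt(1480798/123) = 11*sqrt(1505274)/123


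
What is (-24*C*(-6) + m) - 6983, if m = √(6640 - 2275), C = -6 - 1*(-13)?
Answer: -5975 + 3*√485 ≈ -5908.9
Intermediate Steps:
C = 7 (C = -6 + 13 = 7)
m = 3*√485 (m = √4365 = 3*√485 ≈ 66.068)
(-24*C*(-6) + m) - 6983 = (-24*7*(-6) + 3*√485) - 6983 = (-168*(-6) + 3*√485) - 6983 = (1008 + 3*√485) - 6983 = -5975 + 3*√485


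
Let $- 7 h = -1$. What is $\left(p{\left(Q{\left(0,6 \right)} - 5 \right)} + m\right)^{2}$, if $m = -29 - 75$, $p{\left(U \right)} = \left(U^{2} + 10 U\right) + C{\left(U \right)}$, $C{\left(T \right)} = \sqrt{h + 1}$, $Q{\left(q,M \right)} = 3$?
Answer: $\frac{100808}{7} - \frac{480 \sqrt{14}}{7} \approx 14145.0$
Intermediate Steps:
$h = \frac{1}{7}$ ($h = \left(- \frac{1}{7}\right) \left(-1\right) = \frac{1}{7} \approx 0.14286$)
$C{\left(T \right)} = \frac{2 \sqrt{14}}{7}$ ($C{\left(T \right)} = \sqrt{\frac{1}{7} + 1} = \sqrt{\frac{8}{7}} = \frac{2 \sqrt{14}}{7}$)
$p{\left(U \right)} = U^{2} + 10 U + \frac{2 \sqrt{14}}{7}$ ($p{\left(U \right)} = \left(U^{2} + 10 U\right) + \frac{2 \sqrt{14}}{7} = U^{2} + 10 U + \frac{2 \sqrt{14}}{7}$)
$m = -104$
$\left(p{\left(Q{\left(0,6 \right)} - 5 \right)} + m\right)^{2} = \left(\left(\left(3 - 5\right)^{2} + 10 \left(3 - 5\right) + \frac{2 \sqrt{14}}{7}\right) - 104\right)^{2} = \left(\left(\left(-2\right)^{2} + 10 \left(-2\right) + \frac{2 \sqrt{14}}{7}\right) - 104\right)^{2} = \left(\left(4 - 20 + \frac{2 \sqrt{14}}{7}\right) - 104\right)^{2} = \left(\left(-16 + \frac{2 \sqrt{14}}{7}\right) - 104\right)^{2} = \left(-120 + \frac{2 \sqrt{14}}{7}\right)^{2}$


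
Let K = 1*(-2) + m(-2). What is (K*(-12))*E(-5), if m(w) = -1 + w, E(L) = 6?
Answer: 360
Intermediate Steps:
K = -5 (K = 1*(-2) + (-1 - 2) = -2 - 3 = -5)
(K*(-12))*E(-5) = -5*(-12)*6 = 60*6 = 360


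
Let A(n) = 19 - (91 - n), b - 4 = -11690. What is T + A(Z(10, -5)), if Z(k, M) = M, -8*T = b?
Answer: 5535/4 ≈ 1383.8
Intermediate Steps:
b = -11686 (b = 4 - 11690 = -11686)
T = 5843/4 (T = -⅛*(-11686) = 5843/4 ≈ 1460.8)
A(n) = -72 + n (A(n) = 19 + (-91 + n) = -72 + n)
T + A(Z(10, -5)) = 5843/4 + (-72 - 5) = 5843/4 - 77 = 5535/4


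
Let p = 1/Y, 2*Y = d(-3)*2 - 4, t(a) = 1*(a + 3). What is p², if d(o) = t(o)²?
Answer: ¼ ≈ 0.25000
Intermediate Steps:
t(a) = 3 + a (t(a) = 1*(3 + a) = 3 + a)
d(o) = (3 + o)²
Y = -2 (Y = ((3 - 3)²*2 - 4)/2 = (0²*2 - 4)/2 = (0*2 - 4)/2 = (0 - 4)/2 = (½)*(-4) = -2)
p = -½ (p = 1/(-2) = -½ ≈ -0.50000)
p² = (-½)² = ¼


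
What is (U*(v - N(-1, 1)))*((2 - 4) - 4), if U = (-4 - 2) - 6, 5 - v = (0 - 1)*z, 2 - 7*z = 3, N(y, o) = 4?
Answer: 432/7 ≈ 61.714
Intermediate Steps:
z = -⅐ (z = 2/7 - ⅐*3 = 2/7 - 3/7 = -⅐ ≈ -0.14286)
v = 34/7 (v = 5 - (0 - 1)*(-1)/7 = 5 - (-1)*(-1)/7 = 5 - 1*⅐ = 5 - ⅐ = 34/7 ≈ 4.8571)
U = -12 (U = -6 - 6 = -12)
(U*(v - N(-1, 1)))*((2 - 4) - 4) = (-12*(34/7 - 1*4))*((2 - 4) - 4) = (-12*(34/7 - 4))*(-2 - 4) = -12*6/7*(-6) = -72/7*(-6) = 432/7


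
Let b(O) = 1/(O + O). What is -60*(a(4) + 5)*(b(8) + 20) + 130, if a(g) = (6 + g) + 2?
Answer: -81335/4 ≈ -20334.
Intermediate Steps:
a(g) = 8 + g
b(O) = 1/(2*O)
-60*(a(4) + 5)*(b(8) + 20) + 130 = -60*((8 + 4) + 5)*((½)/8 + 20) + 130 = -60*(12 + 5)*((½)*(⅛) + 20) + 130 = -1020*(1/16 + 20) + 130 = -1020*321/16 + 130 = -60*5457/16 + 130 = -81855/4 + 130 = -81335/4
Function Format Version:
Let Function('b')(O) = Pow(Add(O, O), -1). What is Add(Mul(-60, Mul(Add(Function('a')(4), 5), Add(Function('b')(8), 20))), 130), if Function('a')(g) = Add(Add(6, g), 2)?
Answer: Rational(-81335, 4) ≈ -20334.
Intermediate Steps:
Function('a')(g) = Add(8, g)
Function('b')(O) = Mul(Rational(1, 2), Pow(O, -1)) (Function('b')(O) = Pow(Mul(2, O), -1) = Mul(Rational(1, 2), Pow(O, -1)))
Add(Mul(-60, Mul(Add(Function('a')(4), 5), Add(Function('b')(8), 20))), 130) = Add(Mul(-60, Mul(Add(Add(8, 4), 5), Add(Mul(Rational(1, 2), Pow(8, -1)), 20))), 130) = Add(Mul(-60, Mul(Add(12, 5), Add(Mul(Rational(1, 2), Rational(1, 8)), 20))), 130) = Add(Mul(-60, Mul(17, Add(Rational(1, 16), 20))), 130) = Add(Mul(-60, Mul(17, Rational(321, 16))), 130) = Add(Mul(-60, Rational(5457, 16)), 130) = Add(Rational(-81855, 4), 130) = Rational(-81335, 4)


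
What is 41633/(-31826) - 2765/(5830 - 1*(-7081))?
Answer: -625522553/410905486 ≈ -1.5223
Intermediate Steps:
41633/(-31826) - 2765/(5830 - 1*(-7081)) = 41633*(-1/31826) - 2765/(5830 + 7081) = -41633/31826 - 2765/12911 = -625522553/410905486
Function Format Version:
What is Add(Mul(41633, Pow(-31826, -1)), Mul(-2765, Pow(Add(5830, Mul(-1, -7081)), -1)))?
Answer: Rational(-625522553, 410905486) ≈ -1.5223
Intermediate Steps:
Add(Mul(41633, Pow(-31826, -1)), Mul(-2765, Pow(Add(5830, Mul(-1, -7081)), -1))) = Add(Mul(41633, Rational(-1, 31826)), Mul(-2765, Pow(Add(5830, 7081), -1))) = Add(Rational(-41633, 31826), Mul(-2765, Pow(12911, -1))) = Add(Rational(-41633, 31826), Mul(-2765, Rational(1, 12911))) = Add(Rational(-41633, 31826), Rational(-2765, 12911)) = Rational(-625522553, 410905486)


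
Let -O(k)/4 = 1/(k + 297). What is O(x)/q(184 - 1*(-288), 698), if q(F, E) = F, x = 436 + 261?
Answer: -1/117292 ≈ -8.5257e-6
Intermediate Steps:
x = 697
O(k) = -4/(297 + k) (O(k) = -4/(k + 297) = -4/(297 + k))
O(x)/q(184 - 1*(-288), 698) = (-4/(297 + 697))/(184 - 1*(-288)) = (-4/994)/(184 + 288) = -4*1/994/472 = -2/497*1/472 = -1/117292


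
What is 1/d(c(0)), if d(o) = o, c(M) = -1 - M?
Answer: -1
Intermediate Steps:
1/d(c(0)) = 1/(-1 - 1*0) = 1/(-1 + 0) = 1/(-1) = -1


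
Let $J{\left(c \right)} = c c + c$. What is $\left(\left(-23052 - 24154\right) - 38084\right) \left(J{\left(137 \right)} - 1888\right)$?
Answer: $-1451465220$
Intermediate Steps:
$J{\left(c \right)} = c + c^{2}$ ($J{\left(c \right)} = c^{2} + c = c + c^{2}$)
$\left(\left(-23052 - 24154\right) - 38084\right) \left(J{\left(137 \right)} - 1888\right) = \left(\left(-23052 - 24154\right) - 38084\right) \left(137 \left(1 + 137\right) - 1888\right) = \left(-47206 - 38084\right) \left(137 \cdot 138 - 1888\right) = - 85290 \left(18906 - 1888\right) = \left(-85290\right) 17018 = -1451465220$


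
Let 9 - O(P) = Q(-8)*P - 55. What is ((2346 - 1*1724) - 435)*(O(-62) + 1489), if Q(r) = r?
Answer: 197659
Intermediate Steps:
O(P) = 64 + 8*P (O(P) = 9 - (-8*P - 55) = 9 - (-55 - 8*P) = 9 + (55 + 8*P) = 64 + 8*P)
((2346 - 1*1724) - 435)*(O(-62) + 1489) = ((2346 - 1*1724) - 435)*((64 + 8*(-62)) + 1489) = ((2346 - 1724) - 435)*((64 - 496) + 1489) = (622 - 435)*(-432 + 1489) = 187*1057 = 197659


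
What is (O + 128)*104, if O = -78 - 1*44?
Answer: 624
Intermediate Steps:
O = -122 (O = -78 - 44 = -122)
(O + 128)*104 = (-122 + 128)*104 = 6*104 = 624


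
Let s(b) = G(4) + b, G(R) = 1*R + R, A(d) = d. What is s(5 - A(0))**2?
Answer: 169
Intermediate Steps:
G(R) = 2*R (G(R) = R + R = 2*R)
s(b) = 8 + b (s(b) = 2*4 + b = 8 + b)
s(5 - A(0))**2 = (8 + (5 - 1*0))**2 = (8 + (5 + 0))**2 = (8 + 5)**2 = 13**2 = 169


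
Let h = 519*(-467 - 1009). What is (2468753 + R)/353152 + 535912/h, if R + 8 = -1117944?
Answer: 211378651655/67632492672 ≈ 3.1254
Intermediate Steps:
R = -1117952 (R = -8 - 1117944 = -1117952)
h = -766044 (h = 519*(-1476) = -766044)
(2468753 + R)/353152 + 535912/h = (2468753 - 1117952)/353152 + 535912/(-766044) = 1350801*(1/353152) + 535912*(-1/766044) = 1350801/353152 - 133978/191511 = 211378651655/67632492672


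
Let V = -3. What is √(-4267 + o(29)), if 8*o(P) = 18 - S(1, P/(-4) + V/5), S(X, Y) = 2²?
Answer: 11*I*√141/2 ≈ 65.309*I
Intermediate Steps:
S(X, Y) = 4
o(P) = 7/4 (o(P) = (18 - 1*4)/8 = (18 - 4)/8 = (⅛)*14 = 7/4)
√(-4267 + o(29)) = √(-4267 + 7/4) = √(-17061/4) = 11*I*√141/2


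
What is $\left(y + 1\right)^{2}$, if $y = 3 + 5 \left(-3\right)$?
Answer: $121$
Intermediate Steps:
$y = -12$ ($y = 3 - 15 = -12$)
$\left(y + 1\right)^{2} = \left(-12 + 1\right)^{2} = \left(-11\right)^{2} = 121$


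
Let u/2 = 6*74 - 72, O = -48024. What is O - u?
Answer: -48768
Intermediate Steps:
u = 744 (u = 2*(6*74 - 72) = 2*(444 - 72) = 2*372 = 744)
O - u = -48024 - 1*744 = -48024 - 744 = -48768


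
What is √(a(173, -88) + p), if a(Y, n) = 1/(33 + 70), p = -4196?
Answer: I*√44515261/103 ≈ 64.776*I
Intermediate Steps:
a(Y, n) = 1/103
√(a(173, -88) + p) = √(1/103 - 4196) = √(-432187/103) = I*√44515261/103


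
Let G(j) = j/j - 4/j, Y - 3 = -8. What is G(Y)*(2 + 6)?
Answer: 72/5 ≈ 14.400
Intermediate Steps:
Y = -5 (Y = 3 - 8 = -5)
G(j) = 1 - 4/j
G(Y)*(2 + 6) = ((-4 - 5)/(-5))*(2 + 6) = -⅕*(-9)*8 = (9/5)*8 = 72/5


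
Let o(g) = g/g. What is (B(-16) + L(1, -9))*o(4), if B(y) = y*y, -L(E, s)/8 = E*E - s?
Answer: 176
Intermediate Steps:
o(g) = 1
L(E, s) = -8*E² + 8*s (L(E, s) = -8*(E*E - s) = -8*(E² - s) = -8*E² + 8*s)
B(y) = y²
(B(-16) + L(1, -9))*o(4) = ((-16)² + (-8*1² + 8*(-9)))*1 = (256 + (-8*1 - 72))*1 = (256 + (-8 - 72))*1 = (256 - 80)*1 = 176*1 = 176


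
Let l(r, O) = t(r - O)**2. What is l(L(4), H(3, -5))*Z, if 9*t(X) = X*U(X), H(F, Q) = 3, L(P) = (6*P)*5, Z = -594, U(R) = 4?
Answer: -1606176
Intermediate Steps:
L(P) = 30*P
t(X) = 4*X/9 (t(X) = (X*4)/9 = (4*X)/9 = 4*X/9)
l(r, O) = (-4*O/9 + 4*r/9)**2 (l(r, O) = (4*(r - O)/9)**2 = (-4*O/9 + 4*r/9)**2)
l(L(4), H(3, -5))*Z = (16*(3 - 30*4)**2/81)*(-594) = (16*(3 - 1*120)**2/81)*(-594) = (16*(3 - 120)**2/81)*(-594) = ((16/81)*(-117)**2)*(-594) = ((16/81)*13689)*(-594) = 2704*(-594) = -1606176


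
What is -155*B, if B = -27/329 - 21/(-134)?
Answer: -510105/44086 ≈ -11.571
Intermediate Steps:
B = 3291/44086 (B = -27*1/329 - 21*(-1/134) = -27/329 + 21/134 = 3291/44086 ≈ 0.074650)
-155*B = -155*3291/44086 = -510105/44086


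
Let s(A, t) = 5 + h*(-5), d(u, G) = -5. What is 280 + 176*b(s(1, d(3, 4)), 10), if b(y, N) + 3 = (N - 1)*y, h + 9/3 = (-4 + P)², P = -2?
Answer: -253688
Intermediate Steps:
h = 33 (h = -3 + (-4 - 2)² = -3 + (-6)² = -3 + 36 = 33)
s(A, t) = -160 (s(A, t) = 5 + 33*(-5) = 5 - 165 = -160)
b(y, N) = -3 + y*(-1 + N) (b(y, N) = -3 + (N - 1)*y = -3 + (-1 + N)*y = -3 + y*(-1 + N))
280 + 176*b(s(1, d(3, 4)), 10) = 280 + 176*(-3 - 1*(-160) + 10*(-160)) = 280 + 176*(-3 + 160 - 1600) = 280 + 176*(-1443) = 280 - 253968 = -253688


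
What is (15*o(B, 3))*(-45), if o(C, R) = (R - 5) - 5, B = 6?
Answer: 4725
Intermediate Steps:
o(C, R) = -10 + R (o(C, R) = (-5 + R) - 5 = -10 + R)
(15*o(B, 3))*(-45) = (15*(-10 + 3))*(-45) = (15*(-7))*(-45) = -105*(-45) = 4725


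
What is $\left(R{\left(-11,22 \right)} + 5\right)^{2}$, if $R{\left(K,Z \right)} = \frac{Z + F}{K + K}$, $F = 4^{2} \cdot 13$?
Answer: $\frac{3600}{121} \approx 29.752$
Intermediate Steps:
$F = 208$ ($F = 16 \cdot 13 = 208$)
$R{\left(K,Z \right)} = \frac{208 + Z}{2 K}$ ($R{\left(K,Z \right)} = \frac{Z + 208}{K + K} = \frac{208 + Z}{2 K}$)
$\left(R{\left(-11,22 \right)} + 5\right)^{2} = \left(\frac{208 + 22}{2 \left(-11\right)} + 5\right)^{2} = \left(\frac{1}{2} \left(- \frac{1}{11}\right) 230 + 5\right)^{2} = \left(- \frac{115}{11} + 5\right)^{2} = \left(- \frac{60}{11}\right)^{2} = \frac{3600}{121}$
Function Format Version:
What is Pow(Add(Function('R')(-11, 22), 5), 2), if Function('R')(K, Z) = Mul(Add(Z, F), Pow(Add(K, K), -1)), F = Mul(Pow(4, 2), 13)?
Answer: Rational(3600, 121) ≈ 29.752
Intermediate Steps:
F = 208 (F = Mul(16, 13) = 208)
Function('R')(K, Z) = Mul(Rational(1, 2), Pow(K, -1), Add(208, Z)) (Function('R')(K, Z) = Mul(Add(Z, 208), Pow(Add(K, K), -1)) = Mul(Add(208, Z), Pow(Mul(2, K), -1)) = Mul(Add(208, Z), Mul(Rational(1, 2), Pow(K, -1))) = Mul(Rational(1, 2), Pow(K, -1), Add(208, Z)))
Pow(Add(Function('R')(-11, 22), 5), 2) = Pow(Add(Mul(Rational(1, 2), Pow(-11, -1), Add(208, 22)), 5), 2) = Pow(Add(Mul(Rational(1, 2), Rational(-1, 11), 230), 5), 2) = Pow(Add(Rational(-115, 11), 5), 2) = Pow(Rational(-60, 11), 2) = Rational(3600, 121)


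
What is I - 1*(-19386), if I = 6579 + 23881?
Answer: 49846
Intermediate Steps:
I = 30460
I - 1*(-19386) = 30460 - 1*(-19386) = 30460 + 19386 = 49846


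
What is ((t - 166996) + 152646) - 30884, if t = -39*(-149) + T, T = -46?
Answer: -39469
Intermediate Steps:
t = 5765 (t = -39*(-149) - 46 = 5811 - 46 = 5765)
((t - 166996) + 152646) - 30884 = ((5765 - 166996) + 152646) - 30884 = (-161231 + 152646) - 30884 = -8585 - 30884 = -39469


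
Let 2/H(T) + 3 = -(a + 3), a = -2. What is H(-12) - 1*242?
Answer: -485/2 ≈ -242.50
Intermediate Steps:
H(T) = -½ (H(T) = 2/(-3 - (-2 + 3)) = 2/(-3 - 1*1) = 2/(-3 - 1) = 2/(-4) = 2*(-¼) = -½)
H(-12) - 1*242 = -½ - 1*242 = -½ - 242 = -485/2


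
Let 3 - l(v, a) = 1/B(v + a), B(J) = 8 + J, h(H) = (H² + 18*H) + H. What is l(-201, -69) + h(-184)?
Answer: 7955107/262 ≈ 30363.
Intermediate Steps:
h(H) = H² + 19*H
l(v, a) = 3 - 1/(8 + a + v) (l(v, a) = 3 - 1/(8 + (v + a)) = 3 - 1/(8 + (a + v)) = 3 - 1/(8 + a + v))
l(-201, -69) + h(-184) = (3 - 1/(8 - 69 - 201)) - 184*(19 - 184) = (3 - 1/(-262)) - 184*(-165) = (3 - 1*(-1/262)) + 30360 = (3 + 1/262) + 30360 = 787/262 + 30360 = 7955107/262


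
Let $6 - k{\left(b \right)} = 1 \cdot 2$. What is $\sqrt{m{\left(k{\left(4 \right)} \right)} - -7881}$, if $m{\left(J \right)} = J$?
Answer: $\sqrt{7885} \approx 88.797$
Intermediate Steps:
$k{\left(b \right)} = 4$ ($k{\left(b \right)} = 6 - 1 \cdot 2 = 6 - 2 = 4$)
$\sqrt{m{\left(k{\left(4 \right)} \right)} - -7881} = \sqrt{4 - -7881} = \sqrt{4 + 7881} = \sqrt{7885}$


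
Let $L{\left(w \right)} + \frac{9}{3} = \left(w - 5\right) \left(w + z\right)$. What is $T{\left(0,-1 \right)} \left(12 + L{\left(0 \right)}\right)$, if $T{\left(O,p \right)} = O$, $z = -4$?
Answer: $0$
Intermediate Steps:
$L{\left(w \right)} = -3 + \left(-5 + w\right) \left(-4 + w\right)$ ($L{\left(w \right)} = -3 + \left(w - 5\right) \left(w - 4\right) = -3 + \left(-5 + w\right) \left(-4 + w\right)$)
$T{\left(0,-1 \right)} \left(12 + L{\left(0 \right)}\right) = 0 \left(12 + \left(17 + 0^{2} - 0\right)\right) = 0 \left(12 + \left(17 + 0 + 0\right)\right) = 0 \left(12 + 17\right) = 0 \cdot 29 = 0$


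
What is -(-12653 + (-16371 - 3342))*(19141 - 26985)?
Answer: -253878904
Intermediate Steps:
-(-12653 + (-16371 - 3342))*(19141 - 26985) = -(-12653 - 19713)*(-7844) = -(-32366)*(-7844) = -1*253878904 = -253878904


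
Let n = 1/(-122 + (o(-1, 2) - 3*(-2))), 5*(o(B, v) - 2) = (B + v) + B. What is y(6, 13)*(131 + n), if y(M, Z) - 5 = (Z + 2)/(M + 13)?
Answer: 821315/1083 ≈ 758.37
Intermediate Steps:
o(B, v) = 2 + v/5 + 2*B/5 (o(B, v) = 2 + ((B + v) + B)/5 = 2 + (v + 2*B)/5 = 2 + (v/5 + 2*B/5) = 2 + v/5 + 2*B/5)
n = -1/114 (n = 1/(-122 + ((2 + (1/5)*2 + (2/5)*(-1)) - 3*(-2))) = 1/(-122 + ((2 + 2/5 - 2/5) + 6)) = 1/(-122 + (2 + 6)) = 1/(-122 + 8) = 1/(-114) = -1/114 ≈ -0.0087719)
y(M, Z) = 5 + (2 + Z)/(13 + M) (y(M, Z) = 5 + (Z + 2)/(M + 13) = 5 + (2 + Z)/(13 + M))
y(6, 13)*(131 + n) = ((67 + 13 + 5*6)/(13 + 6))*(131 - 1/114) = ((67 + 13 + 30)/19)*(14933/114) = ((1/19)*110)*(14933/114) = (110/19)*(14933/114) = 821315/1083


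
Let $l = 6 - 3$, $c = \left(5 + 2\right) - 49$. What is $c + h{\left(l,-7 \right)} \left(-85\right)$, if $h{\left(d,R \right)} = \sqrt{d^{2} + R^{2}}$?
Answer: $-42 - 85 \sqrt{58} \approx -689.34$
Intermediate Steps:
$c = -42$ ($c = 7 - 49 = -42$)
$l = 3$
$h{\left(d,R \right)} = \sqrt{R^{2} + d^{2}}$
$c + h{\left(l,-7 \right)} \left(-85\right) = -42 + \sqrt{\left(-7\right)^{2} + 3^{2}} \left(-85\right) = -42 + \sqrt{49 + 9} \left(-85\right) = -42 + \sqrt{58} \left(-85\right) = -42 - 85 \sqrt{58}$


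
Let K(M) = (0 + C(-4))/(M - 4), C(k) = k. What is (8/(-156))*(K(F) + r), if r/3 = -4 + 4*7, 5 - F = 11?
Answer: -724/195 ≈ -3.7128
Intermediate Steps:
F = -6 (F = 5 - 1*11 = 5 - 11 = -6)
K(M) = -4/(-4 + M) (K(M) = (0 - 4)/(M - 4) = -4/(-4 + M))
r = 72 (r = 3*(-4 + 4*7) = 3*(-4 + 28) = 3*24 = 72)
(8/(-156))*(K(F) + r) = (8/(-156))*(-4/(-4 - 6) + 72) = (8*(-1/156))*(-4/(-10) + 72) = -2*(-4*(-⅒) + 72)/39 = -2*(⅖ + 72)/39 = -2/39*362/5 = -724/195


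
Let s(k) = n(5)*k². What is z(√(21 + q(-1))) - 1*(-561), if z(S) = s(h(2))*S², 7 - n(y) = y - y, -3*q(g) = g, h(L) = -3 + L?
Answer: 2131/3 ≈ 710.33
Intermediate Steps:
q(g) = -g/3
n(y) = 7 (n(y) = 7 - (y - y) = 7 - 1*0 = 7 + 0 = 7)
s(k) = 7*k²
z(S) = 7*S² (z(S) = (7*(-3 + 2)²)*S² = (7*(-1)²)*S² = (7*1)*S² = 7*S²)
z(√(21 + q(-1))) - 1*(-561) = 7*(√(21 - ⅓*(-1)))² - 1*(-561) = 7*(√(21 + ⅓))² + 561 = 7*(√(64/3))² + 561 = 7*(8*√3/3)² + 561 = 7*(64/3) + 561 = 448/3 + 561 = 2131/3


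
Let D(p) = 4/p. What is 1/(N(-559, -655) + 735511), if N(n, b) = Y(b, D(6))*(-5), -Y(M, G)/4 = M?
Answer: 1/722411 ≈ 1.3843e-6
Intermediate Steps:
Y(M, G) = -4*M
N(n, b) = 20*b (N(n, b) = -4*b*(-5) = 20*b)
1/(N(-559, -655) + 735511) = 1/(20*(-655) + 735511) = 1/(-13100 + 735511) = 1/722411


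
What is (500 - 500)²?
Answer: 0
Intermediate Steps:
(500 - 500)² = 0² = 0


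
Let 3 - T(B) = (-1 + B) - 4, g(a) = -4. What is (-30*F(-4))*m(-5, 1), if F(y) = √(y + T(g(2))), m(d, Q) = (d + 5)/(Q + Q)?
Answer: 0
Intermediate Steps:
T(B) = 8 - B (T(B) = 3 - ((-1 + B) - 4) = 3 - (-5 + B) = 3 + (5 - B) = 8 - B)
m(d, Q) = (5 + d)/(2*Q) (m(d, Q) = (5 + d)/((2*Q)) = (5 + d)*(1/(2*Q)) = (5 + d)/(2*Q))
F(y) = √(12 + y) (F(y) = √(y + (8 - 1*(-4))) = √(y + (8 + 4)) = √(y + 12) = √(12 + y))
(-30*F(-4))*m(-5, 1) = (-30*√(12 - 4))*((½)*(5 - 5)/1) = (-60*√2)*((½)*1*0) = -60*√2*0 = 0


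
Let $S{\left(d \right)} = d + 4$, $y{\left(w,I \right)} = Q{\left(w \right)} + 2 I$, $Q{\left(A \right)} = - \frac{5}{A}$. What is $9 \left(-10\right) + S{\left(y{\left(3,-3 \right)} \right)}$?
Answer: $- \frac{281}{3} \approx -93.667$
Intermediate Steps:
$y{\left(w,I \right)} = - \frac{5}{w} + 2 I$
$S{\left(d \right)} = 4 + d$
$9 \left(-10\right) + S{\left(y{\left(3,-3 \right)} \right)} = 9 \left(-10\right) + \left(4 - \left(6 + \frac{5}{3}\right)\right) = -90 + \left(4 - \frac{23}{3}\right) = -90 - \frac{11}{3} = - \frac{281}{3}$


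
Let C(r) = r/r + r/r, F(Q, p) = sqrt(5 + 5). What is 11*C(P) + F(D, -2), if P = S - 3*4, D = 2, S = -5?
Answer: 22 + sqrt(10) ≈ 25.162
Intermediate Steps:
F(Q, p) = sqrt(10)
P = -17 (P = -5 - 3*4 = -5 - 12 = -17)
C(r) = 2 (C(r) = 1 + 1 = 2)
11*C(P) + F(D, -2) = 11*2 + sqrt(10) = 22 + sqrt(10)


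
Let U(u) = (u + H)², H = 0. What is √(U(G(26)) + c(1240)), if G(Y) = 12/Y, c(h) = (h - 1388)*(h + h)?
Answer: 2*I*√15507431/13 ≈ 605.84*I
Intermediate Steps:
c(h) = 2*h*(-1388 + h) (c(h) = (-1388 + h)*(2*h) = 2*h*(-1388 + h))
U(u) = u² (U(u) = (u + 0)² = u²)
√(U(G(26)) + c(1240)) = √((12/26)² + 2*1240*(-1388 + 1240)) = √((12*(1/26))² + 2*1240*(-148)) = √((6/13)² - 367040) = √(36/169 - 367040) = √(-62029724/169) = 2*I*√15507431/13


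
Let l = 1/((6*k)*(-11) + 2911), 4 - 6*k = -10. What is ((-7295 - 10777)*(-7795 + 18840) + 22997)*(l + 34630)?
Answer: -19055096887605373/2757 ≈ -6.9115e+12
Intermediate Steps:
k = 7/3 (k = 2/3 - 1/6*(-10) = 2/3 + 5/3 = 7/3 ≈ 2.3333)
l = 1/2757 (l = 1/((6*(7/3))*(-11) + 2911) = 1/(14*(-11) + 2911) = 1/(-154 + 2911) = 1/2757 ≈ 0.00036271)
((-7295 - 10777)*(-7795 + 18840) + 22997)*(l + 34630) = ((-7295 - 10777)*(-7795 + 18840) + 22997)*(1/2757 + 34630) = (-18072*11045 + 22997)*(95474911/2757) = (-199605240 + 22997)*(95474911/2757) = -199582243*95474911/2757 = -19055096887605373/2757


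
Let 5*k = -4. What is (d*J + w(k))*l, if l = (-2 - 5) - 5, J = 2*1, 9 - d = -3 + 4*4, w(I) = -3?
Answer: 132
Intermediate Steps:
k = -⅘ (k = (⅕)*(-4) = -⅘ ≈ -0.80000)
d = -4 (d = 9 - (-3 + 4*4) = 9 - (-3 + 16) = 9 - 1*13 = 9 - 13 = -4)
J = 2
l = -12 (l = -7 - 5 = -12)
(d*J + w(k))*l = (-4*2 - 3)*(-12) = (-8 - 3)*(-12) = -11*(-12) = 132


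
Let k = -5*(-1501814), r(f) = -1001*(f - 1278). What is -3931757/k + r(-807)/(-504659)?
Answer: -17656263916813/3789519757130 ≈ -4.6592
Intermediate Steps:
r(f) = 1279278 - 1001*f (r(f) = -1001*(-1278 + f) = 1279278 - 1001*f)
k = 7509070
-3931757/k + r(-807)/(-504659) = -3931757/7509070 + (1279278 - 1001*(-807))/(-504659) = -3931757*1/7509070 + (1279278 + 807807)*(-1/504659) = -3931757/7509070 + 2087085*(-1/504659) = -3931757/7509070 - 2087085/504659 = -17656263916813/3789519757130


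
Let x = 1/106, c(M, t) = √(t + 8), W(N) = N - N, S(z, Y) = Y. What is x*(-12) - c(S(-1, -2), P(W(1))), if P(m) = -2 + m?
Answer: -6/53 - √6 ≈ -2.5627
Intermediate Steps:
W(N) = 0
c(M, t) = √(8 + t)
x = 1/106 ≈ 0.0094340
x*(-12) - c(S(-1, -2), P(W(1))) = (1/106)*(-12) - √(8 + (-2 + 0)) = -6/53 - √(8 - 2) = -6/53 - √6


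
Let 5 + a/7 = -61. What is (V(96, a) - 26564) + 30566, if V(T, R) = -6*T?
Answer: 3426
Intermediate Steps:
a = -462 (a = -35 + 7*(-61) = -35 - 427 = -462)
(V(96, a) - 26564) + 30566 = (-6*96 - 26564) + 30566 = (-576 - 26564) + 30566 = -27140 + 30566 = 3426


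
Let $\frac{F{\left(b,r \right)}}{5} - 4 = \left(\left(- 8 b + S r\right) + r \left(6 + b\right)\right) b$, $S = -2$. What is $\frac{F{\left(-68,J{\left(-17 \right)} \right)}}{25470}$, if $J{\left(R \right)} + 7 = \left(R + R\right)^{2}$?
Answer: $\frac{2481730}{2547} \approx 974.37$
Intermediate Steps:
$J{\left(R \right)} = -7 + 4 R^{2}$ ($J{\left(R \right)} = -7 + \left(R + R\right)^{2} = -7 + \left(2 R\right)^{2} = -7 + 4 R^{2}$)
$F{\left(b,r \right)} = 20 + 5 b \left(- 8 b - 2 r + r \left(6 + b\right)\right)$ ($F{\left(b,r \right)} = 20 + 5 \left(\left(- 8 b - 2 r\right) + r \left(6 + b\right)\right) b = 20 + 5 \left(- 8 b - 2 r + r \left(6 + b\right)\right) b = 20 + 5 b \left(- 8 b - 2 r + r \left(6 + b\right)\right)$)
$\frac{F{\left(-68,J{\left(-17 \right)} \right)}}{25470} = \frac{20 - 40 \left(-68\right)^{2} + 5 \left(-7 + 4 \left(-17\right)^{2}\right) \left(-68\right)^{2} + 20 \left(-68\right) \left(-7 + 4 \left(-17\right)^{2}\right)}{25470} = \left(20 - 184960 + 5 \left(-7 + 4 \cdot 289\right) 4624 + 20 \left(-68\right) \left(-7 + 4 \cdot 289\right)\right) \frac{1}{25470} = \left(20 - 184960 + 5 \left(-7 + 1156\right) 4624 + 20 \left(-68\right) \left(-7 + 1156\right)\right) \frac{1}{25470} = \left(20 - 184960 + 5 \cdot 1149 \cdot 4624 + 20 \left(-68\right) 1149\right) \frac{1}{25470} = \left(20 - 184960 + 26564880 - 1562640\right) \frac{1}{25470} = 24817300 \cdot \frac{1}{25470} = \frac{2481730}{2547}$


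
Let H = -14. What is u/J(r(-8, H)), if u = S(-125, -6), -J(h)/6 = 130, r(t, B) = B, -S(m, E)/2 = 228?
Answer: 38/65 ≈ 0.58462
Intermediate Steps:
S(m, E) = -456 (S(m, E) = -2*228 = -456)
J(h) = -780 (J(h) = -6*130 = -780)
u = -456
u/J(r(-8, H)) = -456/(-780) = -456*(-1/780) = 38/65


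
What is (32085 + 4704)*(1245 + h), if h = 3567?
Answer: 177028668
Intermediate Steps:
(32085 + 4704)*(1245 + h) = (32085 + 4704)*(1245 + 3567) = 36789*4812 = 177028668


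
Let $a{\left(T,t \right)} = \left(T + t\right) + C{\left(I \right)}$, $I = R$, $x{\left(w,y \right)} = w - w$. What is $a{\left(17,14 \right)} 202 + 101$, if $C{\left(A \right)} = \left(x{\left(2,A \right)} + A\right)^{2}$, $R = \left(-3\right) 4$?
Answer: $35451$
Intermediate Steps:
$x{\left(w,y \right)} = 0$
$R = -12$
$I = -12$
$C{\left(A \right)} = A^{2}$ ($C{\left(A \right)} = \left(0 + A\right)^{2} = A^{2}$)
$a{\left(T,t \right)} = 144 + T + t$ ($a{\left(T,t \right)} = \left(T + t\right) + \left(-12\right)^{2} = \left(T + t\right) + 144 = 144 + T + t$)
$a{\left(17,14 \right)} 202 + 101 = \left(144 + 17 + 14\right) 202 + 101 = 175 \cdot 202 + 101 = 35350 + 101 = 35451$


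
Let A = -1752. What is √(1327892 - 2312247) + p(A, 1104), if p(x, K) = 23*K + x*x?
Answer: 3094896 + I*√984355 ≈ 3.0949e+6 + 992.15*I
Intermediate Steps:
p(x, K) = x² + 23*K (p(x, K) = 23*K + x² = x² + 23*K)
√(1327892 - 2312247) + p(A, 1104) = √(1327892 - 2312247) + ((-1752)² + 23*1104) = √(-984355) + (3069504 + 25392) = I*√984355 + 3094896 = 3094896 + I*√984355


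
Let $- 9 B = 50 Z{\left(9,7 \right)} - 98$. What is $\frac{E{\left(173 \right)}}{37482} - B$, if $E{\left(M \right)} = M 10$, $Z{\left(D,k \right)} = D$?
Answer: $\frac{2201539}{56223} \approx 39.157$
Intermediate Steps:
$E{\left(M \right)} = 10 M$
$B = - \frac{352}{9}$ ($B = - \frac{50 \cdot 9 - 98}{9} = - \frac{450 - 98}{9} = \left(- \frac{1}{9}\right) 352 = - \frac{352}{9} \approx -39.111$)
$\frac{E{\left(173 \right)}}{37482} - B = \frac{10 \cdot 173}{37482} - - \frac{352}{9} = 1730 \cdot \frac{1}{37482} + \frac{352}{9} = \frac{865}{18741} + \frac{352}{9} = \frac{2201539}{56223}$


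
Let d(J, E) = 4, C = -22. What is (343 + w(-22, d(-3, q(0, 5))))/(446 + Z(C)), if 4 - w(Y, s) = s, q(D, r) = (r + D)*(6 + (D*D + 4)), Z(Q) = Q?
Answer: 343/424 ≈ 0.80896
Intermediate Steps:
q(D, r) = (10 + D²)*(D + r) (q(D, r) = (D + r)*(6 + (D² + 4)) = (D + r)*(6 + (4 + D²)) = (D + r)*(10 + D²) = (10 + D²)*(D + r))
w(Y, s) = 4 - s
(343 + w(-22, d(-3, q(0, 5))))/(446 + Z(C)) = (343 + (4 - 1*4))/(446 - 22) = (343 + (4 - 4))/424 = (343 + 0)*(1/424) = 343*(1/424) = 343/424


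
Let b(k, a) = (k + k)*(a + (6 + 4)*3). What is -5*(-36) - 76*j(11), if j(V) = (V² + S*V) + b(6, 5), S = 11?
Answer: -50132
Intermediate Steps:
b(k, a) = 2*k*(30 + a) (b(k, a) = (2*k)*(a + 10*3) = (2*k)*(a + 30) = (2*k)*(30 + a) = 2*k*(30 + a))
j(V) = 420 + V² + 11*V (j(V) = (V² + 11*V) + 2*6*(30 + 5) = (V² + 11*V) + 2*6*35 = (V² + 11*V) + 420 = 420 + V² + 11*V)
-5*(-36) - 76*j(11) = -5*(-36) - 76*(420 + 11² + 11*11) = 180 - 76*(420 + 121 + 121) = 180 - 76*662 = 180 - 50312 = -50132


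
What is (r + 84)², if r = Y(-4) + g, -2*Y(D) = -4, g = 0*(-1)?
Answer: 7396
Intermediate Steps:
g = 0
Y(D) = 2 (Y(D) = -½*(-4) = 2)
r = 2 (r = 2 + 0 = 2)
(r + 84)² = (2 + 84)² = 86² = 7396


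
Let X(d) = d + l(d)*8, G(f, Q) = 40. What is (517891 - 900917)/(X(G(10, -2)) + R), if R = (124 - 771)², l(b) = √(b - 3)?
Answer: -160353451874/175266982833 + 3064208*√37/175266982833 ≈ -0.91480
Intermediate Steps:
l(b) = √(-3 + b)
R = 418609 (R = (-647)² = 418609)
X(d) = d + 8*√(-3 + d) (X(d) = d + √(-3 + d)*8 = d + 8*√(-3 + d))
(517891 - 900917)/(X(G(10, -2)) + R) = (517891 - 900917)/((40 + 8*√(-3 + 40)) + 418609) = -383026/((40 + 8*√37) + 418609) = -383026/(418649 + 8*√37)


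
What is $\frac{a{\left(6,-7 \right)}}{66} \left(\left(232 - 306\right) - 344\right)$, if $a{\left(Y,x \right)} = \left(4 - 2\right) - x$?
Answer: $-57$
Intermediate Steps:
$a{\left(Y,x \right)} = 2 - x$
$\frac{a{\left(6,-7 \right)}}{66} \left(\left(232 - 306\right) - 344\right) = \frac{2 - -7}{66} \left(\left(232 - 306\right) - 344\right) = \left(2 + 7\right) \frac{1}{66} \left(-74 - 344\right) = 9 \cdot \frac{1}{66} \left(-418\right) = \frac{3}{22} \left(-418\right) = -57$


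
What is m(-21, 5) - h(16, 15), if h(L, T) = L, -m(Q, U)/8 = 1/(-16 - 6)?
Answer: -172/11 ≈ -15.636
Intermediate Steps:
m(Q, U) = 4/11 (m(Q, U) = -8/(-16 - 6) = -8/(-22) = -8*(-1/22) = 4/11)
m(-21, 5) - h(16, 15) = 4/11 - 1*16 = 4/11 - 16 = -172/11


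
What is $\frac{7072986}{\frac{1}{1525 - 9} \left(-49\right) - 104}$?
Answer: $- \frac{3574215592}{52571} \approx -67988.0$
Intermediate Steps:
$\frac{7072986}{\frac{1}{1525 - 9} \left(-49\right) - 104} = \frac{7072986}{\frac{1}{1516} \left(-49\right) - 104} = \frac{7072986}{- \frac{49}{1516} - 104} = \frac{7072986}{- \frac{157713}{1516}} = 7072986 \left(- \frac{1516}{157713}\right) = - \frac{3574215592}{52571}$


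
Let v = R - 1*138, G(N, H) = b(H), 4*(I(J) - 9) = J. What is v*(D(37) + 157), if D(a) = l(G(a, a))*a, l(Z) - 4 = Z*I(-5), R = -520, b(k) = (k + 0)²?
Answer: -517011327/2 ≈ -2.5851e+8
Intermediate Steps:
I(J) = 9 + J/4
b(k) = k²
G(N, H) = H²
l(Z) = 4 + 31*Z/4 (l(Z) = 4 + Z*(9 + (¼)*(-5)) = 4 + Z*(9 - 5/4) = 4 + Z*(31/4) = 4 + 31*Z/4)
D(a) = a*(4 + 31*a²/4) (D(a) = (4 + 31*a²/4)*a = a*(4 + 31*a²/4))
v = -658 (v = -520 - 1*138 = -520 - 138 = -658)
v*(D(37) + 157) = -658*((¼)*37*(16 + 31*37²) + 157) = -658*((¼)*37*(16 + 31*1369) + 157) = -658*((¼)*37*(16 + 42439) + 157) = -658*((¼)*37*42455 + 157) = -658*(1570835/4 + 157) = -658*1571463/4 = -517011327/2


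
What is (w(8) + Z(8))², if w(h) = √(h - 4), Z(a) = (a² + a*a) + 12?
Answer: 20164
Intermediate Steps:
Z(a) = 12 + 2*a² (Z(a) = (a² + a²) + 12 = 2*a² + 12 = 12 + 2*a²)
w(h) = √(-4 + h)
(w(8) + Z(8))² = (√(-4 + 8) + (12 + 2*8²))² = (√4 + (12 + 2*64))² = (2 + (12 + 128))² = (2 + 140)² = 142² = 20164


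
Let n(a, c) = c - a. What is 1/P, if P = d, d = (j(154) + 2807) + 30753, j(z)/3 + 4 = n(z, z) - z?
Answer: 1/33086 ≈ 3.0224e-5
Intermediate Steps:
j(z) = -12 - 3*z (j(z) = -12 + 3*((z - z) - z) = -12 + 3*(0 - z) = -12 + 3*(-z) = -12 - 3*z)
d = 33086 (d = ((-12 - 3*154) + 2807) + 30753 = ((-12 - 462) + 2807) + 30753 = (-474 + 2807) + 30753 = 2333 + 30753 = 33086)
P = 33086
1/P = 1/33086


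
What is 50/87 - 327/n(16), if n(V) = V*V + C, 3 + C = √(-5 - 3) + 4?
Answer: -1336181/1915653 + 218*I*√2/22019 ≈ -0.69751 + 0.014001*I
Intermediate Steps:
C = 1 + 2*I*√2 (C = -3 + (√(-5 - 3) + 4) = -3 + (√(-8) + 4) = -3 + (2*I*√2 + 4) = -3 + (4 + 2*I*√2) = 1 + 2*I*√2 ≈ 1.0 + 2.8284*I)
n(V) = 1 + V² + 2*I*√2 (n(V) = V*V + (1 + 2*I*√2) = V² + (1 + 2*I*√2) = 1 + V² + 2*I*√2)
50/87 - 327/n(16) = 50/87 - 327/(1 + 16² + 2*I*√2) = 50*(1/87) - 327/(1 + 256 + 2*I*√2) = 50/87 - 327/(257 + 2*I*√2)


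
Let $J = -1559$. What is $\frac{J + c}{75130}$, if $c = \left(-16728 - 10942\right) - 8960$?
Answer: $- \frac{38189}{75130} \approx -0.50831$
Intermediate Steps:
$c = -36630$ ($c = -27670 - 8960 = -36630$)
$\frac{J + c}{75130} = \frac{-1559 - 36630}{75130} = \left(-38189\right) \frac{1}{75130} = - \frac{38189}{75130}$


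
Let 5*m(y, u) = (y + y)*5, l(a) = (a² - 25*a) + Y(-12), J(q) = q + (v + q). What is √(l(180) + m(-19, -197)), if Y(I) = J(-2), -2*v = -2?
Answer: √27859 ≈ 166.91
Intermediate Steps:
v = 1 (v = -½*(-2) = 1)
J(q) = 1 + 2*q (J(q) = q + (1 + q) = 1 + 2*q)
Y(I) = -3 (Y(I) = 1 + 2*(-2) = 1 - 4 = -3)
l(a) = -3 + a² - 25*a (l(a) = (a² - 25*a) - 3 = -3 + a² - 25*a)
m(y, u) = 2*y (m(y, u) = ((y + y)*5)/5 = ((2*y)*5)/5 = (10*y)/5 = 2*y)
√(l(180) + m(-19, -197)) = √((-3 + 180² - 25*180) + 2*(-19)) = √((-3 + 32400 - 4500) - 38) = √(27897 - 38) = √27859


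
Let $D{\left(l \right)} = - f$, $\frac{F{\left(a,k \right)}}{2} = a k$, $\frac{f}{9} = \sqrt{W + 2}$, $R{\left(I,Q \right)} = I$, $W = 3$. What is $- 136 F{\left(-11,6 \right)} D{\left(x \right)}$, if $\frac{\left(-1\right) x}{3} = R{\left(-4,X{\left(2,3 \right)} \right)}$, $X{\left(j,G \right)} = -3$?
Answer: $- 161568 \sqrt{5} \approx -3.6128 \cdot 10^{5}$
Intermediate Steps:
$f = 9 \sqrt{5}$ ($f = 9 \sqrt{3 + 2} = 9 \sqrt{5} \approx 20.125$)
$x = 12$ ($x = \left(-3\right) \left(-4\right) = 12$)
$F{\left(a,k \right)} = 2 a k$
$D{\left(l \right)} = - 9 \sqrt{5}$
$- 136 F{\left(-11,6 \right)} D{\left(x \right)} = - 136 \cdot 2 \left(-11\right) 6 \left(- 9 \sqrt{5}\right) = \left(-136\right) \left(-132\right) \left(- 9 \sqrt{5}\right) = 17952 \left(- 9 \sqrt{5}\right) = - 161568 \sqrt{5}$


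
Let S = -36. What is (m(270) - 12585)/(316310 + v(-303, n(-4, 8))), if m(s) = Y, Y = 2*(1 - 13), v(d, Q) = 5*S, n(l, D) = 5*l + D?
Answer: -12609/316130 ≈ -0.039885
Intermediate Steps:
n(l, D) = D + 5*l
v(d, Q) = -180 (v(d, Q) = 5*(-36) = -180)
Y = -24 (Y = 2*(-12) = -24)
m(s) = -24
(m(270) - 12585)/(316310 + v(-303, n(-4, 8))) = (-24 - 12585)/(316310 - 180) = -12609/316130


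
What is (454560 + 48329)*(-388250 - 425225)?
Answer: -409087629275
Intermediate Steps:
(454560 + 48329)*(-388250 - 425225) = 502889*(-813475) = -409087629275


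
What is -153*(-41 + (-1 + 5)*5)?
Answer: 3213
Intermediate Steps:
-153*(-41 + (-1 + 5)*5) = -153*(-41 + 4*5) = -153*(-41 + 20) = -153*(-21) = 3213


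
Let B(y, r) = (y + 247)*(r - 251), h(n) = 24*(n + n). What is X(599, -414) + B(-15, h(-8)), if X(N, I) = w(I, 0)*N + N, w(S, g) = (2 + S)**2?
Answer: 101529935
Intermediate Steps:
X(N, I) = N + N*(2 + I)**2 (X(N, I) = (2 + I)**2*N + N = N*(2 + I)**2 + N = N + N*(2 + I)**2)
h(n) = 48*n (h(n) = 24*(2*n) = 48*n)
B(y, r) = (-251 + r)*(247 + y) (B(y, r) = (247 + y)*(-251 + r) = (-251 + r)*(247 + y))
X(599, -414) + B(-15, h(-8)) = 599*(1 + (2 - 414)**2) + (-61997 - 251*(-15) + 247*(48*(-8)) + (48*(-8))*(-15)) = 599*(1 + (-412)**2) + (-61997 + 3765 + 247*(-384) - 384*(-15)) = 599*(1 + 169744) + (-61997 + 3765 - 94848 + 5760) = 599*169745 - 147320 = 101677255 - 147320 = 101529935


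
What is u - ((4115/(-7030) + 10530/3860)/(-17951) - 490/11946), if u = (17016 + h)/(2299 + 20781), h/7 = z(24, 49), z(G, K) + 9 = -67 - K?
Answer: 248626404848579497/335760497866956360 ≈ 0.74049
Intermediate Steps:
z(G, K) = -76 - K (z(G, K) = -9 + (-67 - K) = -76 - K)
h = -875 (h = 7*(-76 - 1*49) = 7*(-76 - 49) = 7*(-125) = -875)
u = 16141/23080 (u = (17016 - 875)/(2299 + 20781) = 16141/23080 ≈ 0.69935)
u - ((4115/(-7030) + 10530/3860)/(-17951) - 490/11946) = 16141/23080 - ((4115/(-7030) + 10530/3860)/(-17951) - 490/11946) = 16141/23080 - ((4115*(-1/7030) + 10530*(1/3860))*(-1/17951) - 490*1/11946) = 16141/23080 - ((-823/1406 + 1053/386)*(-1/17951) - 245/5973) = 16141/23080 - ((290710/135679)*(-1/17951) - 245/5973) = 16141/23080 - (-290710/2435573729 - 245/5973) = 16141/23080 - 1*(-598451974435/14547681883317) = 16141/23080 + 598451974435/14547681883317 = 248626404848579497/335760497866956360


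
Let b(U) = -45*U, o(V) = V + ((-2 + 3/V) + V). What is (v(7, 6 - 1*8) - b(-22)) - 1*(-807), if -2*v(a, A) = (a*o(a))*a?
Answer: -975/2 ≈ -487.50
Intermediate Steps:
o(V) = -2 + 2*V + 3/V (o(V) = V + (-2 + V + 3/V) = -2 + 2*V + 3/V)
v(a, A) = -a**2*(-2 + 2*a + 3/a)/2 (v(a, A) = -a*(-2 + 2*a + 3/a)*a/2 = -a**2*(-2 + 2*a + 3/a)/2)
(v(7, 6 - 1*8) - b(-22)) - 1*(-807) = (7*(-3/2 + 7 - 1*7**2) - (-45)*(-22)) - 1*(-807) = (7*(-3/2 + 7 - 1*49) - 1*990) + 807 = (7*(-3/2 + 7 - 49) - 990) + 807 = (7*(-87/2) - 990) + 807 = (-609/2 - 990) + 807 = -2589/2 + 807 = -975/2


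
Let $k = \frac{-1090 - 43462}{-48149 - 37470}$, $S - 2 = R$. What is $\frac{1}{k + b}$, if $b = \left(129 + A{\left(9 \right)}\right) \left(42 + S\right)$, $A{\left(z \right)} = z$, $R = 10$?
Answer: $\frac{85619}{638077340} \approx 0.00013418$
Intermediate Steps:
$S = 12$ ($S = 2 + 10 = 12$)
$k = \frac{44552}{85619}$ ($k = - \frac{44552}{-85619} = \left(-44552\right) \left(- \frac{1}{85619}\right) = \frac{44552}{85619} \approx 0.52035$)
$b = 7452$ ($b = \left(129 + 9\right) \left(42 + 12\right) = 138 \cdot 54 = 7452$)
$\frac{1}{k + b} = \frac{1}{\frac{44552}{85619} + 7452} = \frac{1}{\frac{638077340}{85619}} = \frac{85619}{638077340}$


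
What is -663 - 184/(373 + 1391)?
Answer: -292429/441 ≈ -663.10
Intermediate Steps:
-663 - 184/(373 + 1391) = -663 - 184/1764 = -663 - 184*1/1764 = -663 - 46/441 = -292429/441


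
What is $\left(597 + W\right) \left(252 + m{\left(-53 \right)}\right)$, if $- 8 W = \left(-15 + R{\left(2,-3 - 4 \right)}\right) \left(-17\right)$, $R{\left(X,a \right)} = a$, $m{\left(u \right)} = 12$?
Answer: $145266$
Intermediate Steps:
$W = - \frac{187}{4}$ ($W = - \frac{\left(-15 - 7\right) \left(-17\right)}{8} = - \frac{\left(-22\right) \left(-17\right)}{8} = \left(- \frac{1}{8}\right) 374 = - \frac{187}{4} \approx -46.75$)
$\left(597 + W\right) \left(252 + m{\left(-53 \right)}\right) = \left(597 - \frac{187}{4}\right) \left(252 + 12\right) = \frac{2201}{4} \cdot 264 = 145266$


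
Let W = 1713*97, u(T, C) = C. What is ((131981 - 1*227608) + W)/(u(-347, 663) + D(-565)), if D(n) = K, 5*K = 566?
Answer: 352670/3881 ≈ 90.871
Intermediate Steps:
K = 566/5 (K = (⅕)*566 = 566/5 ≈ 113.20)
D(n) = 566/5
W = 166161
((131981 - 1*227608) + W)/(u(-347, 663) + D(-565)) = ((131981 - 1*227608) + 166161)/(663 + 566/5) = ((131981 - 227608) + 166161)/(3881/5) = (-95627 + 166161)*(5/3881) = 70534*(5/3881) = 352670/3881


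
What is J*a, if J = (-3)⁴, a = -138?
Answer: -11178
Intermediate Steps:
J = 81
J*a = 81*(-138) = -11178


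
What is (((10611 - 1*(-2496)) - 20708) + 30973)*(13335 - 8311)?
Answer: 117420928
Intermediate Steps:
(((10611 - 1*(-2496)) - 20708) + 30973)*(13335 - 8311) = (((10611 + 2496) - 20708) + 30973)*5024 = ((13107 - 20708) + 30973)*5024 = (-7601 + 30973)*5024 = 23372*5024 = 117420928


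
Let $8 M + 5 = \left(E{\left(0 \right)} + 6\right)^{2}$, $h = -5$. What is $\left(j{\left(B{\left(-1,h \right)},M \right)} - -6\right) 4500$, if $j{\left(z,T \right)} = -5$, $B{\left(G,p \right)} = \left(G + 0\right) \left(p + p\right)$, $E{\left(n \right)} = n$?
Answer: $4500$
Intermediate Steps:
$B{\left(G,p \right)} = 2 G p$ ($B{\left(G,p \right)} = G 2 p = 2 G p$)
$M = \frac{31}{8}$ ($M = - \frac{5}{8} + \frac{\left(0 + 6\right)^{2}}{8} = - \frac{5}{8} + \frac{6^{2}}{8} = - \frac{5}{8} + \frac{1}{8} \cdot 36 = - \frac{5}{8} + \frac{9}{2} = \frac{31}{8} \approx 3.875$)
$\left(j{\left(B{\left(-1,h \right)},M \right)} - -6\right) 4500 = \left(-5 - -6\right) 4500 = \left(-5 + 6\right) 4500 = 1 \cdot 4500 = 4500$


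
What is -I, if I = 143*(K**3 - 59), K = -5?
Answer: 26312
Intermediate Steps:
I = -26312 (I = 143*((-5)**3 - 59) = 143*(-125 - 59) = 143*(-184) = -26312)
-I = -1*(-26312) = 26312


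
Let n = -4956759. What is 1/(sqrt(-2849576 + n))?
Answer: -I*sqrt(7806335)/7806335 ≈ -0.00035791*I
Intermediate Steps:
1/(sqrt(-2849576 + n)) = 1/(sqrt(-2849576 - 4956759)) = 1/(sqrt(-7806335)) = 1/(I*sqrt(7806335)) = -I*sqrt(7806335)/7806335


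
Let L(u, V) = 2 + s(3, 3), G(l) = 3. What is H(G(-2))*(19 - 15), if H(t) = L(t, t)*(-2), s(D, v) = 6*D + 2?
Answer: -176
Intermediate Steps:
s(D, v) = 2 + 6*D
L(u, V) = 22 (L(u, V) = 2 + (2 + 6*3) = 2 + (2 + 18) = 2 + 20 = 22)
H(t) = -44 (H(t) = 22*(-2) = -44)
H(G(-2))*(19 - 15) = -44*(19 - 15) = -44*4 = -176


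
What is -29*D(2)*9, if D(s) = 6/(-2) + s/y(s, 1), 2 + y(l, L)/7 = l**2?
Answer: 5220/7 ≈ 745.71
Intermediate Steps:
y(l, L) = -14 + 7*l**2
D(s) = -3 + s/(-14 + 7*s**2) (D(s) = 6/(-2) + s/(-14 + 7*s**2) = 6*(-1/2) + s/(-14 + 7*s**2) = -3 + s/(-14 + 7*s**2))
-29*D(2)*9 = -29*(42 + 2 - 21*2**2)/(7*(-2 + 2**2))*9 = -29*(42 + 2 - 21*4)/(7*(-2 + 4))*9 = -29*(42 + 2 - 84)/(7*2)*9 = -29*(-40)/(7*2)*9 = -29*(-20/7)*9 = (580/7)*9 = 5220/7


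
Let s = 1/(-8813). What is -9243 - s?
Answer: -81458558/8813 ≈ -9243.0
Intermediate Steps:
s = -1/8813 ≈ -0.00011347
-9243 - s = -9243 - 1*(-1/8813) = -9243 + 1/8813 = -81458558/8813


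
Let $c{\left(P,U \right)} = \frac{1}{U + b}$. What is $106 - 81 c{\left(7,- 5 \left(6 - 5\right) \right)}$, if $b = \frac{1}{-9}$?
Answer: $\frac{5605}{46} \approx 121.85$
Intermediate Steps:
$b = - \frac{1}{9} \approx -0.11111$
$c{\left(P,U \right)} = \frac{1}{- \frac{1}{9} + U}$ ($c{\left(P,U \right)} = \frac{1}{U - \frac{1}{9}} = \frac{1}{- \frac{1}{9} + U}$)
$106 - 81 c{\left(7,- 5 \left(6 - 5\right) \right)} = 106 - 81 \frac{9}{-1 + 9 \left(- 5 \left(6 - 5\right)\right)} = 106 - 81 \frac{9}{-1 + 9 \left(\left(-5\right) 1\right)} = 106 - 81 \frac{9}{-1 + 9 \left(-5\right)} = 106 - 81 \frac{9}{-1 - 45} = 106 - 81 \frac{9}{-46} = 106 - 81 \cdot 9 \left(- \frac{1}{46}\right) = 106 - - \frac{729}{46} = 106 + \frac{729}{46} = \frac{5605}{46}$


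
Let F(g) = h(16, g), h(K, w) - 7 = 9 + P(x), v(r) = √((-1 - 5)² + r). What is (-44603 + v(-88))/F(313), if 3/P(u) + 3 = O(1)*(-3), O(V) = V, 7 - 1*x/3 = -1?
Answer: -89206/31 + 4*I*√13/31 ≈ -2877.6 + 0.46523*I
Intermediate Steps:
x = 24 (x = 21 - 3*(-1) = 21 + 3 = 24)
v(r) = √(36 + r) (v(r) = √((-6)² + r) = √(36 + r))
P(u) = -½ (P(u) = 3/(-3 + 1*(-3)) = 3/(-3 - 3) = 3/(-6) = 3*(-⅙) = -½)
h(K, w) = 31/2 (h(K, w) = 7 + (9 - ½) = 7 + 17/2 = 31/2)
F(g) = 31/2
(-44603 + v(-88))/F(313) = (-44603 + √(36 - 88))/(31/2) = (-44603 + √(-52))*(2/31) = (-44603 + 2*I*√13)*(2/31) = -89206/31 + 4*I*√13/31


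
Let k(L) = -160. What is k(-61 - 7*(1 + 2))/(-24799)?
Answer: 160/24799 ≈ 0.0064519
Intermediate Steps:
k(-61 - 7*(1 + 2))/(-24799) = -160/(-24799) = -160*(-1/24799) = 160/24799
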